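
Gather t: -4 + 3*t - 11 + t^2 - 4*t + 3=t^2 - t - 12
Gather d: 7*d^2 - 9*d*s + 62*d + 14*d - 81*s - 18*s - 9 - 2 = 7*d^2 + d*(76 - 9*s) - 99*s - 11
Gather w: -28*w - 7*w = -35*w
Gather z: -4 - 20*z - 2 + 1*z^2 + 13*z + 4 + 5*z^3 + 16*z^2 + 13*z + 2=5*z^3 + 17*z^2 + 6*z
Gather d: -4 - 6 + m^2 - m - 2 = m^2 - m - 12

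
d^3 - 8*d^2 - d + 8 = (d - 8)*(d - 1)*(d + 1)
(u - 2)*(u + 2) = u^2 - 4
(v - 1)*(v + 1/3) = v^2 - 2*v/3 - 1/3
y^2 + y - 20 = (y - 4)*(y + 5)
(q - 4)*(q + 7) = q^2 + 3*q - 28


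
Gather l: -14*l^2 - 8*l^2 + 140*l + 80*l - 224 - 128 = -22*l^2 + 220*l - 352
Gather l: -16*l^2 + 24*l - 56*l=-16*l^2 - 32*l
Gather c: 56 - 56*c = 56 - 56*c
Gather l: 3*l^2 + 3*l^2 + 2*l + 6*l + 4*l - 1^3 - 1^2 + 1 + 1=6*l^2 + 12*l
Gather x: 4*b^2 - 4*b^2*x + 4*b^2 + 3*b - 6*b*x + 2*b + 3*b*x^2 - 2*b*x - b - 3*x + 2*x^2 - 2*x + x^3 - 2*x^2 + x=8*b^2 + 3*b*x^2 + 4*b + x^3 + x*(-4*b^2 - 8*b - 4)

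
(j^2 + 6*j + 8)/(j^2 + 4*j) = (j + 2)/j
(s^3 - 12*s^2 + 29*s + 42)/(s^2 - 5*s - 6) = s - 7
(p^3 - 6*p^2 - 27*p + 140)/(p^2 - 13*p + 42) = (p^2 + p - 20)/(p - 6)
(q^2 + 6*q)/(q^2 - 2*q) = (q + 6)/(q - 2)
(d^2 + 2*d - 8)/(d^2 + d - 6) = (d + 4)/(d + 3)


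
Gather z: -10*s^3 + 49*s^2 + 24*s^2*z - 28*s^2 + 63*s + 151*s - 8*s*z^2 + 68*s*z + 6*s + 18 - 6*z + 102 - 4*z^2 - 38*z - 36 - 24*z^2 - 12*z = -10*s^3 + 21*s^2 + 220*s + z^2*(-8*s - 28) + z*(24*s^2 + 68*s - 56) + 84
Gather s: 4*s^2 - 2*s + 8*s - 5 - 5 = 4*s^2 + 6*s - 10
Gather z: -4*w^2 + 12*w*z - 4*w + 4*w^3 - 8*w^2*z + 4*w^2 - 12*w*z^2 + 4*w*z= 4*w^3 - 12*w*z^2 - 4*w + z*(-8*w^2 + 16*w)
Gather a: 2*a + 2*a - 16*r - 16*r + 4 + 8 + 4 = 4*a - 32*r + 16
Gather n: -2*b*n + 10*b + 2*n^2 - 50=-2*b*n + 10*b + 2*n^2 - 50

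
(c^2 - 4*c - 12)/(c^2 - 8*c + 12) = (c + 2)/(c - 2)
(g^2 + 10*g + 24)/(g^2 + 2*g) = (g^2 + 10*g + 24)/(g*(g + 2))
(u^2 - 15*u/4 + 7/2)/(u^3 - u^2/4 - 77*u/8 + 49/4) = 2/(2*u + 7)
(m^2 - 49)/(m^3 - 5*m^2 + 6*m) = (m^2 - 49)/(m*(m^2 - 5*m + 6))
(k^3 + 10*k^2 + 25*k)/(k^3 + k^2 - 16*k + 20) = k*(k + 5)/(k^2 - 4*k + 4)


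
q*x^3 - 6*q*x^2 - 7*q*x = x*(x - 7)*(q*x + q)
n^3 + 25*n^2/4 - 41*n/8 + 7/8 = (n - 1/2)*(n - 1/4)*(n + 7)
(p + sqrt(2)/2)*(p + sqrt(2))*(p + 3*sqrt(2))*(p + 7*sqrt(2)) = p^4 + 23*sqrt(2)*p^3/2 + 73*p^2 + 73*sqrt(2)*p + 42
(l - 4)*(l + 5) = l^2 + l - 20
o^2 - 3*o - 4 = (o - 4)*(o + 1)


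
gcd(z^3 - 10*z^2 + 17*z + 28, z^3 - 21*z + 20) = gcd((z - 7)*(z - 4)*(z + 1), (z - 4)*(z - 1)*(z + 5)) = z - 4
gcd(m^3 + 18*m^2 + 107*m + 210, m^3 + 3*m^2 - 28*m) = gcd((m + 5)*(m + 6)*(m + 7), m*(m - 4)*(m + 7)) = m + 7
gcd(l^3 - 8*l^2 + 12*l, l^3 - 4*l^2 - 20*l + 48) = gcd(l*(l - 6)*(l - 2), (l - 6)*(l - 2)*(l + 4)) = l^2 - 8*l + 12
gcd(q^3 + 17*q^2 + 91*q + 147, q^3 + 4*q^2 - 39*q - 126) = q^2 + 10*q + 21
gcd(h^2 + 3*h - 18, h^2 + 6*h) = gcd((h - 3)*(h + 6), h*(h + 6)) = h + 6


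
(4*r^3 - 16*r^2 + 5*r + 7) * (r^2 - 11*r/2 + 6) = 4*r^5 - 38*r^4 + 117*r^3 - 233*r^2/2 - 17*r/2 + 42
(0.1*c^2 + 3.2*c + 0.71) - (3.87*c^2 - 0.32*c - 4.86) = -3.77*c^2 + 3.52*c + 5.57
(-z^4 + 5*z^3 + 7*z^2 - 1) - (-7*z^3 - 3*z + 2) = -z^4 + 12*z^3 + 7*z^2 + 3*z - 3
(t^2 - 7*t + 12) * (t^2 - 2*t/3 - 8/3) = t^4 - 23*t^3/3 + 14*t^2 + 32*t/3 - 32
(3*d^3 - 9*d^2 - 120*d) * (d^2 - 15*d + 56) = 3*d^5 - 54*d^4 + 183*d^3 + 1296*d^2 - 6720*d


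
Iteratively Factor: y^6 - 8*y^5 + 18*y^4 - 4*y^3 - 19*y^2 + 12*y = (y)*(y^5 - 8*y^4 + 18*y^3 - 4*y^2 - 19*y + 12) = y*(y - 3)*(y^4 - 5*y^3 + 3*y^2 + 5*y - 4) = y*(y - 3)*(y + 1)*(y^3 - 6*y^2 + 9*y - 4) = y*(y - 4)*(y - 3)*(y + 1)*(y^2 - 2*y + 1) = y*(y - 4)*(y - 3)*(y - 1)*(y + 1)*(y - 1)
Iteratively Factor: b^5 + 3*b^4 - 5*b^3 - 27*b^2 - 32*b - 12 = (b - 3)*(b^4 + 6*b^3 + 13*b^2 + 12*b + 4) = (b - 3)*(b + 1)*(b^3 + 5*b^2 + 8*b + 4) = (b - 3)*(b + 1)*(b + 2)*(b^2 + 3*b + 2) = (b - 3)*(b + 1)*(b + 2)^2*(b + 1)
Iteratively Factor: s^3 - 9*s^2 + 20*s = (s - 5)*(s^2 - 4*s) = (s - 5)*(s - 4)*(s)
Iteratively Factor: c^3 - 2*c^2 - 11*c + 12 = (c - 1)*(c^2 - c - 12) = (c - 1)*(c + 3)*(c - 4)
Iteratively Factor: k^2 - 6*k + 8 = (k - 2)*(k - 4)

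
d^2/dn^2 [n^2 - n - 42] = 2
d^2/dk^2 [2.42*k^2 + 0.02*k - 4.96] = 4.84000000000000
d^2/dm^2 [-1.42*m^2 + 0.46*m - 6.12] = -2.84000000000000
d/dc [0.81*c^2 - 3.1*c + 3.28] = 1.62*c - 3.1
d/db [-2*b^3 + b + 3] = 1 - 6*b^2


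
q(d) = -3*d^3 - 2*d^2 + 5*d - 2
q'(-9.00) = -688.00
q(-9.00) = 1978.00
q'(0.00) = 5.00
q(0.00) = -2.00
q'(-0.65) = 3.80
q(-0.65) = -5.27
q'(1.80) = -31.36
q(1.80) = -16.98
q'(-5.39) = -234.91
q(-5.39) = 382.72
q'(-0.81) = 2.34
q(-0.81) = -5.77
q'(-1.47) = -8.57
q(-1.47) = -4.14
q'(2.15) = -45.20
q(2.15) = -30.31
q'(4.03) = -157.29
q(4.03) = -210.68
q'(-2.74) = -51.61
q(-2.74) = 31.00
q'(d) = -9*d^2 - 4*d + 5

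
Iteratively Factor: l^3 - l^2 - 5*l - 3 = (l + 1)*(l^2 - 2*l - 3) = (l + 1)^2*(l - 3)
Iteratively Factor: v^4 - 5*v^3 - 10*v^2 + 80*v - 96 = (v - 3)*(v^3 - 2*v^2 - 16*v + 32) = (v - 4)*(v - 3)*(v^2 + 2*v - 8) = (v - 4)*(v - 3)*(v + 4)*(v - 2)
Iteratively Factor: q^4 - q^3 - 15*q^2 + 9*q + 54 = (q - 3)*(q^3 + 2*q^2 - 9*q - 18) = (q - 3)*(q + 3)*(q^2 - q - 6) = (q - 3)^2*(q + 3)*(q + 2)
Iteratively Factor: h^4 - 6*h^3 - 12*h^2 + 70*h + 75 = (h + 1)*(h^3 - 7*h^2 - 5*h + 75) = (h - 5)*(h + 1)*(h^2 - 2*h - 15) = (h - 5)*(h + 1)*(h + 3)*(h - 5)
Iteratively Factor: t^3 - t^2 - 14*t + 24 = (t - 2)*(t^2 + t - 12) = (t - 3)*(t - 2)*(t + 4)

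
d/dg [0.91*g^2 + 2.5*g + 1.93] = 1.82*g + 2.5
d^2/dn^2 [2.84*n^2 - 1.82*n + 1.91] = 5.68000000000000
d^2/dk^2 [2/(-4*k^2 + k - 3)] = 4*(16*k^2 - 4*k - (8*k - 1)^2 + 12)/(4*k^2 - k + 3)^3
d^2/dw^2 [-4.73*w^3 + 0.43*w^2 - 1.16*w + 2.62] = 0.86 - 28.38*w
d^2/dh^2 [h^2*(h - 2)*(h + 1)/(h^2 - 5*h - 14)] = 2*(h^6 - 15*h^5 + 33*h^4 + 511*h^3 + 882*h^2 - 588*h - 392)/(h^6 - 15*h^5 + 33*h^4 + 295*h^3 - 462*h^2 - 2940*h - 2744)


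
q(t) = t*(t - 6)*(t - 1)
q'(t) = t*(t - 6) + t*(t - 1) + (t - 6)*(t - 1) = 3*t^2 - 14*t + 6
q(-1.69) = -34.96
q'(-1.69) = 38.23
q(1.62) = -4.40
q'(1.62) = -8.81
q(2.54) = -13.53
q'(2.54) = -10.21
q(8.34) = 143.24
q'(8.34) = 97.91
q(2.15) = -9.52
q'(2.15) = -10.23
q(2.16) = -9.62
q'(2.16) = -10.24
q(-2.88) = -99.23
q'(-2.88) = 71.20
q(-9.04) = -1365.05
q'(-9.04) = 377.72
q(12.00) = 792.00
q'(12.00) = 270.00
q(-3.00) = -108.00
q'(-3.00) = 75.00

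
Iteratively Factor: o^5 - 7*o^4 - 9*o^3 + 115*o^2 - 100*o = (o + 4)*(o^4 - 11*o^3 + 35*o^2 - 25*o) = o*(o + 4)*(o^3 - 11*o^2 + 35*o - 25) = o*(o - 1)*(o + 4)*(o^2 - 10*o + 25) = o*(o - 5)*(o - 1)*(o + 4)*(o - 5)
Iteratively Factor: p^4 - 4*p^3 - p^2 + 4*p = (p + 1)*(p^3 - 5*p^2 + 4*p) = (p - 1)*(p + 1)*(p^2 - 4*p) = (p - 4)*(p - 1)*(p + 1)*(p)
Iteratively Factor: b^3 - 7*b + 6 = (b - 2)*(b^2 + 2*b - 3) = (b - 2)*(b - 1)*(b + 3)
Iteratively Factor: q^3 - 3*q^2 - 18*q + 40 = (q - 5)*(q^2 + 2*q - 8) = (q - 5)*(q + 4)*(q - 2)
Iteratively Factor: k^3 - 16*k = (k - 4)*(k^2 + 4*k) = (k - 4)*(k + 4)*(k)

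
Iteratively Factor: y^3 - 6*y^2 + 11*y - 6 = (y - 2)*(y^2 - 4*y + 3) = (y - 2)*(y - 1)*(y - 3)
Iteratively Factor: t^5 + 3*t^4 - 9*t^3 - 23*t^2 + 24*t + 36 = (t - 2)*(t^4 + 5*t^3 + t^2 - 21*t - 18) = (t - 2)*(t + 3)*(t^3 + 2*t^2 - 5*t - 6) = (t - 2)^2*(t + 3)*(t^2 + 4*t + 3) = (t - 2)^2*(t + 3)^2*(t + 1)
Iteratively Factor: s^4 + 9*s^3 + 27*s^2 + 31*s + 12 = (s + 4)*(s^3 + 5*s^2 + 7*s + 3) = (s + 3)*(s + 4)*(s^2 + 2*s + 1) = (s + 1)*(s + 3)*(s + 4)*(s + 1)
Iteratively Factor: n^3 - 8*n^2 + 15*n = (n - 3)*(n^2 - 5*n) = (n - 5)*(n - 3)*(n)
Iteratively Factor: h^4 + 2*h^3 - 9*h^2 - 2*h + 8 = (h - 1)*(h^3 + 3*h^2 - 6*h - 8) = (h - 1)*(h + 1)*(h^2 + 2*h - 8) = (h - 2)*(h - 1)*(h + 1)*(h + 4)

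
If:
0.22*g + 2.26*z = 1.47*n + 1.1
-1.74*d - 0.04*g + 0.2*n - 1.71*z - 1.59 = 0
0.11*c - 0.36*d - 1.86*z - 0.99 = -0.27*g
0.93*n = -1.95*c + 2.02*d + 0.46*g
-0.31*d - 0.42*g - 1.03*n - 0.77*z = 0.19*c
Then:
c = -0.26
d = -0.97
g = 2.15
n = -0.50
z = -0.05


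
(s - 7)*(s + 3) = s^2 - 4*s - 21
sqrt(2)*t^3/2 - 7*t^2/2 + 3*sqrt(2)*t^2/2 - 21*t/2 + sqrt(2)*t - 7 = (t + 2)*(t - 7*sqrt(2)/2)*(sqrt(2)*t/2 + sqrt(2)/2)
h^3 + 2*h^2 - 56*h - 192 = (h - 8)*(h + 4)*(h + 6)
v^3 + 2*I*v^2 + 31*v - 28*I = (v - 4*I)*(v - I)*(v + 7*I)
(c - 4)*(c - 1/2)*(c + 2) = c^3 - 5*c^2/2 - 7*c + 4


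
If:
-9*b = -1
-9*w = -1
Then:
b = 1/9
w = 1/9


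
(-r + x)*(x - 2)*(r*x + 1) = -r^2*x^2 + 2*r^2*x + r*x^3 - 2*r*x^2 - r*x + 2*r + x^2 - 2*x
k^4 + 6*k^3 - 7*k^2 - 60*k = k*(k - 3)*(k + 4)*(k + 5)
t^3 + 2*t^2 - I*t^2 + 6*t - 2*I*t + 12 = (t + 2)*(t - 3*I)*(t + 2*I)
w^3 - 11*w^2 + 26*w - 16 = (w - 8)*(w - 2)*(w - 1)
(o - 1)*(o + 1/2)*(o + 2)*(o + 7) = o^4 + 17*o^3/2 + 9*o^2 - 23*o/2 - 7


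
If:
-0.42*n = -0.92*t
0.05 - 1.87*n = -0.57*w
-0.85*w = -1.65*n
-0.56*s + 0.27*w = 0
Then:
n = 0.07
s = 0.06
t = 0.03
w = 0.13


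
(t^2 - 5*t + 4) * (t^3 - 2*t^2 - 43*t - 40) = t^5 - 7*t^4 - 29*t^3 + 167*t^2 + 28*t - 160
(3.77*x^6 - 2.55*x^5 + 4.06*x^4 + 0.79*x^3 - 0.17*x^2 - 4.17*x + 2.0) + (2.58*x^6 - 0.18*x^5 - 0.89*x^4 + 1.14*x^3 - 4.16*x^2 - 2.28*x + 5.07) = 6.35*x^6 - 2.73*x^5 + 3.17*x^4 + 1.93*x^3 - 4.33*x^2 - 6.45*x + 7.07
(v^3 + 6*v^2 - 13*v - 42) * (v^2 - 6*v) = v^5 - 49*v^3 + 36*v^2 + 252*v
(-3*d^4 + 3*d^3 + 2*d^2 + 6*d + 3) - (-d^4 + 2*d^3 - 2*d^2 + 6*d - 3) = -2*d^4 + d^3 + 4*d^2 + 6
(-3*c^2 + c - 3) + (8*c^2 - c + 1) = 5*c^2 - 2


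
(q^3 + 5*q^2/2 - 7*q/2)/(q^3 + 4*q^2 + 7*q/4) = 2*(q - 1)/(2*q + 1)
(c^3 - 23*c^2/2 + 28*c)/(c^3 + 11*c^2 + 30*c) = (c^2 - 23*c/2 + 28)/(c^2 + 11*c + 30)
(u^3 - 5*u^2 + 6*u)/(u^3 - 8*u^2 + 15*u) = (u - 2)/(u - 5)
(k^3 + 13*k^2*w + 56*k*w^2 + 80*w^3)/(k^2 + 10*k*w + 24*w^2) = (k^2 + 9*k*w + 20*w^2)/(k + 6*w)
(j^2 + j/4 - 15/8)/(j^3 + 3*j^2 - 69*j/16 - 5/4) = 2*(2*j + 3)/(4*j^2 + 17*j + 4)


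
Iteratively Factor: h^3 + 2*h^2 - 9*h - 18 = (h + 3)*(h^2 - h - 6) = (h - 3)*(h + 3)*(h + 2)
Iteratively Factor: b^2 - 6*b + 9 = (b - 3)*(b - 3)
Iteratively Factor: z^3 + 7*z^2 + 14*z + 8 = (z + 1)*(z^2 + 6*z + 8) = (z + 1)*(z + 4)*(z + 2)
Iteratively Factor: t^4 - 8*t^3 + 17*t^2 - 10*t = (t - 5)*(t^3 - 3*t^2 + 2*t) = t*(t - 5)*(t^2 - 3*t + 2) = t*(t - 5)*(t - 1)*(t - 2)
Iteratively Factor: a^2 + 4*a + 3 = (a + 1)*(a + 3)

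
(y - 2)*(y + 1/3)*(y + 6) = y^3 + 13*y^2/3 - 32*y/3 - 4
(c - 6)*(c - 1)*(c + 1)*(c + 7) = c^4 + c^3 - 43*c^2 - c + 42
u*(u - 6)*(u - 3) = u^3 - 9*u^2 + 18*u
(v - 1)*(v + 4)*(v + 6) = v^3 + 9*v^2 + 14*v - 24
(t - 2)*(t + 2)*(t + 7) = t^3 + 7*t^2 - 4*t - 28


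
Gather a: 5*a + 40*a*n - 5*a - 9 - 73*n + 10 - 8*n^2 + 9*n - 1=40*a*n - 8*n^2 - 64*n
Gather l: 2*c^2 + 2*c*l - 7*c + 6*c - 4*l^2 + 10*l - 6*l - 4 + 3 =2*c^2 - c - 4*l^2 + l*(2*c + 4) - 1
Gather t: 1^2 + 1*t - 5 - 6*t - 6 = -5*t - 10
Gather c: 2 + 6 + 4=12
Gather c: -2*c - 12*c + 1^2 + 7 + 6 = 14 - 14*c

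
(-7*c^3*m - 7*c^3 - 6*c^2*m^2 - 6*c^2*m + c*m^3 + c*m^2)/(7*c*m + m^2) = c*(-7*c^2*m - 7*c^2 - 6*c*m^2 - 6*c*m + m^3 + m^2)/(m*(7*c + m))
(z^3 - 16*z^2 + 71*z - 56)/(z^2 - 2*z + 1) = (z^2 - 15*z + 56)/(z - 1)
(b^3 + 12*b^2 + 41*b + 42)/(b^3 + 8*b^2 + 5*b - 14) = (b + 3)/(b - 1)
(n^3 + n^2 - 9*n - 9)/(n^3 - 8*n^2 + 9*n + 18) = (n + 3)/(n - 6)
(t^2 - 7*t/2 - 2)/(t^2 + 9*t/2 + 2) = (t - 4)/(t + 4)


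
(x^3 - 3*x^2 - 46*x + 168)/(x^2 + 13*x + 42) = (x^2 - 10*x + 24)/(x + 6)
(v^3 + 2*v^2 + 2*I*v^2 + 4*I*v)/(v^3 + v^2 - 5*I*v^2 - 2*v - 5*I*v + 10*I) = v*(v + 2*I)/(v^2 - v*(1 + 5*I) + 5*I)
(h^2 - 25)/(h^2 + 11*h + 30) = (h - 5)/(h + 6)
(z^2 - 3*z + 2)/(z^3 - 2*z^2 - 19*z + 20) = (z - 2)/(z^2 - z - 20)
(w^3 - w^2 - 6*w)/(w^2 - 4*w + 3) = w*(w + 2)/(w - 1)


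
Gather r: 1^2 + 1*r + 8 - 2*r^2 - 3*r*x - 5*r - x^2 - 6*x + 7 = -2*r^2 + r*(-3*x - 4) - x^2 - 6*x + 16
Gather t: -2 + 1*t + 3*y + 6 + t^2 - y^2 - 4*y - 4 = t^2 + t - y^2 - y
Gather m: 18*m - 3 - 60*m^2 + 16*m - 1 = -60*m^2 + 34*m - 4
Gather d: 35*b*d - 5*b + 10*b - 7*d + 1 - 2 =5*b + d*(35*b - 7) - 1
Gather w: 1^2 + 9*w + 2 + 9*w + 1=18*w + 4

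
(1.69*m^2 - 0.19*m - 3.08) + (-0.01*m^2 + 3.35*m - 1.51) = 1.68*m^2 + 3.16*m - 4.59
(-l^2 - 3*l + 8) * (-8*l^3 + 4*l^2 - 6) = 8*l^5 + 20*l^4 - 76*l^3 + 38*l^2 + 18*l - 48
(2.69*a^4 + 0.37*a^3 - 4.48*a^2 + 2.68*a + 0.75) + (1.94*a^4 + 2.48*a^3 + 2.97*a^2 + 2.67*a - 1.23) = 4.63*a^4 + 2.85*a^3 - 1.51*a^2 + 5.35*a - 0.48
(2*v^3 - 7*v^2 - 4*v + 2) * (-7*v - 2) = -14*v^4 + 45*v^3 + 42*v^2 - 6*v - 4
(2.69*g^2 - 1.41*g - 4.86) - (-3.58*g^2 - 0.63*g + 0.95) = 6.27*g^2 - 0.78*g - 5.81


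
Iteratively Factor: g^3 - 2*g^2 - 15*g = (g)*(g^2 - 2*g - 15) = g*(g + 3)*(g - 5)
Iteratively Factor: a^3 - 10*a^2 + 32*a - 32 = (a - 4)*(a^2 - 6*a + 8) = (a - 4)^2*(a - 2)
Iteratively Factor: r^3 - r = (r + 1)*(r^2 - r) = r*(r + 1)*(r - 1)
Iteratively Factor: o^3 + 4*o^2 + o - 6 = (o - 1)*(o^2 + 5*o + 6) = (o - 1)*(o + 2)*(o + 3)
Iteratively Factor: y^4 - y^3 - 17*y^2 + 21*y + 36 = (y - 3)*(y^3 + 2*y^2 - 11*y - 12) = (y - 3)^2*(y^2 + 5*y + 4) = (y - 3)^2*(y + 1)*(y + 4)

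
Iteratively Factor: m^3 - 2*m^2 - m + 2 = (m - 2)*(m^2 - 1) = (m - 2)*(m - 1)*(m + 1)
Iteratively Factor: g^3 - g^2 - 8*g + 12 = (g + 3)*(g^2 - 4*g + 4) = (g - 2)*(g + 3)*(g - 2)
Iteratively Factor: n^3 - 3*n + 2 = (n - 1)*(n^2 + n - 2) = (n - 1)*(n + 2)*(n - 1)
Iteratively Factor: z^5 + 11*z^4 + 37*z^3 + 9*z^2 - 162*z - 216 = (z + 3)*(z^4 + 8*z^3 + 13*z^2 - 30*z - 72) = (z + 3)^2*(z^3 + 5*z^2 - 2*z - 24) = (z + 3)^3*(z^2 + 2*z - 8) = (z - 2)*(z + 3)^3*(z + 4)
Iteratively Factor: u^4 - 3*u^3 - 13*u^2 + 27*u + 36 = (u + 1)*(u^3 - 4*u^2 - 9*u + 36) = (u - 3)*(u + 1)*(u^2 - u - 12) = (u - 3)*(u + 1)*(u + 3)*(u - 4)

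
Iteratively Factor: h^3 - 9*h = (h)*(h^2 - 9) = h*(h + 3)*(h - 3)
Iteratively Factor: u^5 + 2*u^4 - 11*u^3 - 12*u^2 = (u + 4)*(u^4 - 2*u^3 - 3*u^2) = u*(u + 4)*(u^3 - 2*u^2 - 3*u) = u*(u - 3)*(u + 4)*(u^2 + u) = u^2*(u - 3)*(u + 4)*(u + 1)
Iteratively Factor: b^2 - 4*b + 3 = (b - 3)*(b - 1)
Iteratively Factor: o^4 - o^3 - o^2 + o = (o)*(o^3 - o^2 - o + 1) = o*(o + 1)*(o^2 - 2*o + 1) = o*(o - 1)*(o + 1)*(o - 1)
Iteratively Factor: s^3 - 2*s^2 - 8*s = (s + 2)*(s^2 - 4*s) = (s - 4)*(s + 2)*(s)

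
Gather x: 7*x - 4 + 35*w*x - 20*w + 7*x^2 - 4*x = -20*w + 7*x^2 + x*(35*w + 3) - 4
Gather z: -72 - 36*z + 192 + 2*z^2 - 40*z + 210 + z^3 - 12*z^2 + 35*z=z^3 - 10*z^2 - 41*z + 330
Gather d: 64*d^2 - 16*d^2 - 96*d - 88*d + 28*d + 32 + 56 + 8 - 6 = 48*d^2 - 156*d + 90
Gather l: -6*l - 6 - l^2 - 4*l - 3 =-l^2 - 10*l - 9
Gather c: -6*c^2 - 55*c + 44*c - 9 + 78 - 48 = -6*c^2 - 11*c + 21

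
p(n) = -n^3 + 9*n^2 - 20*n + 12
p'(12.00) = -236.00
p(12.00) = -660.00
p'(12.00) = -236.00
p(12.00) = -660.00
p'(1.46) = -0.11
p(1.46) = -1.13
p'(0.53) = -11.30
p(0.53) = 3.78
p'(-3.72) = -128.48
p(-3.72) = 262.42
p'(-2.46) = -82.43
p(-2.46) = 130.55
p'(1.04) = -4.52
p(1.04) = -0.19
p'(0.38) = -13.59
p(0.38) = 5.64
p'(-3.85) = -133.77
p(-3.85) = 279.47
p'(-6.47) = -262.04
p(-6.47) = 788.99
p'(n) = -3*n^2 + 18*n - 20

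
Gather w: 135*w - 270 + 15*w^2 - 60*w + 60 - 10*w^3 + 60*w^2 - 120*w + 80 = -10*w^3 + 75*w^2 - 45*w - 130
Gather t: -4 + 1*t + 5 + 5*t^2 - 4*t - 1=5*t^2 - 3*t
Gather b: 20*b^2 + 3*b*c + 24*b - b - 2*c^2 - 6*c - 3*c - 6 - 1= 20*b^2 + b*(3*c + 23) - 2*c^2 - 9*c - 7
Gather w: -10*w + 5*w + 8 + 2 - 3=7 - 5*w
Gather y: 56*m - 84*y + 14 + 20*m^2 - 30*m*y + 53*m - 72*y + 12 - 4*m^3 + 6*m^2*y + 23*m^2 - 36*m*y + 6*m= -4*m^3 + 43*m^2 + 115*m + y*(6*m^2 - 66*m - 156) + 26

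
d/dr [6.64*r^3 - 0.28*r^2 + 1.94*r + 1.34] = 19.92*r^2 - 0.56*r + 1.94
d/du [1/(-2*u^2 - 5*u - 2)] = (4*u + 5)/(2*u^2 + 5*u + 2)^2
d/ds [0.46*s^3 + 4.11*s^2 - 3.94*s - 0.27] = 1.38*s^2 + 8.22*s - 3.94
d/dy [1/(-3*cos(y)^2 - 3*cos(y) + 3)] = -(2*cos(y) + 1)*sin(y)/(3*(sin(y)^2 - cos(y))^2)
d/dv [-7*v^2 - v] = -14*v - 1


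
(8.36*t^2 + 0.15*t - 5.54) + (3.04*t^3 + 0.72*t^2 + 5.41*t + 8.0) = 3.04*t^3 + 9.08*t^2 + 5.56*t + 2.46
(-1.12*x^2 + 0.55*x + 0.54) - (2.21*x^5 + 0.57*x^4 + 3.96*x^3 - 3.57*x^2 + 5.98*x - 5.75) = -2.21*x^5 - 0.57*x^4 - 3.96*x^3 + 2.45*x^2 - 5.43*x + 6.29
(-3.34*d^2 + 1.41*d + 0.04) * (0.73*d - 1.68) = -2.4382*d^3 + 6.6405*d^2 - 2.3396*d - 0.0672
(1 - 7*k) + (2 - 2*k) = 3 - 9*k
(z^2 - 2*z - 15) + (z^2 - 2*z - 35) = 2*z^2 - 4*z - 50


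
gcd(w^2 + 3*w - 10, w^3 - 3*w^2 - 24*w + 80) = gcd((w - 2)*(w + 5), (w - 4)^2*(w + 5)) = w + 5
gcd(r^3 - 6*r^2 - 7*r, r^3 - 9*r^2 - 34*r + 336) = r - 7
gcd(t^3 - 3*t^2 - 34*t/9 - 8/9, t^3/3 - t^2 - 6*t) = 1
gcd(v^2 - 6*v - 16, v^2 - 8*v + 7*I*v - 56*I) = v - 8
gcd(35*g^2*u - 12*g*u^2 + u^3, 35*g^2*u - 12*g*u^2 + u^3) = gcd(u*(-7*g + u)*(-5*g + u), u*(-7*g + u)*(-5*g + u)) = 35*g^2*u - 12*g*u^2 + u^3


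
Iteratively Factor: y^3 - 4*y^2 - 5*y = (y)*(y^2 - 4*y - 5) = y*(y + 1)*(y - 5)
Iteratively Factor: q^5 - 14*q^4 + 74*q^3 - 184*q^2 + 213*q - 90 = (q - 2)*(q^4 - 12*q^3 + 50*q^2 - 84*q + 45) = (q - 5)*(q - 2)*(q^3 - 7*q^2 + 15*q - 9) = (q - 5)*(q - 3)*(q - 2)*(q^2 - 4*q + 3) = (q - 5)*(q - 3)^2*(q - 2)*(q - 1)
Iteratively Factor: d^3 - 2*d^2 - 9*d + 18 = (d + 3)*(d^2 - 5*d + 6) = (d - 3)*(d + 3)*(d - 2)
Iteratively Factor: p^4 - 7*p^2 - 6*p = (p + 1)*(p^3 - p^2 - 6*p) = (p - 3)*(p + 1)*(p^2 + 2*p) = p*(p - 3)*(p + 1)*(p + 2)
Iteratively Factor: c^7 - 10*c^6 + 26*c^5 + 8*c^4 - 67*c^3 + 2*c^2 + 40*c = (c - 4)*(c^6 - 6*c^5 + 2*c^4 + 16*c^3 - 3*c^2 - 10*c) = (c - 4)*(c - 1)*(c^5 - 5*c^4 - 3*c^3 + 13*c^2 + 10*c) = (c - 4)*(c - 2)*(c - 1)*(c^4 - 3*c^3 - 9*c^2 - 5*c) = c*(c - 4)*(c - 2)*(c - 1)*(c^3 - 3*c^2 - 9*c - 5) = c*(c - 4)*(c - 2)*(c - 1)*(c + 1)*(c^2 - 4*c - 5) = c*(c - 5)*(c - 4)*(c - 2)*(c - 1)*(c + 1)*(c + 1)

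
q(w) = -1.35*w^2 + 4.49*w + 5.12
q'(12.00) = -27.91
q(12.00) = -135.40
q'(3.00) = -3.61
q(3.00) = 6.44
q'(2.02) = -0.96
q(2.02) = 8.68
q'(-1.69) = 9.05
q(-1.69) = -6.32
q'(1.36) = 0.82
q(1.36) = 8.73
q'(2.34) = -1.83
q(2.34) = 8.23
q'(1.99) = -0.88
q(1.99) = 8.71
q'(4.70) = -8.20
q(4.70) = -3.60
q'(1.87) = -0.56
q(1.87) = 8.80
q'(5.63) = -10.71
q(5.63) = -12.39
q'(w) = 4.49 - 2.7*w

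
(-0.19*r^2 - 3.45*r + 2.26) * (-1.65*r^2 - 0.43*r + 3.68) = 0.3135*r^4 + 5.7742*r^3 - 2.9447*r^2 - 13.6678*r + 8.3168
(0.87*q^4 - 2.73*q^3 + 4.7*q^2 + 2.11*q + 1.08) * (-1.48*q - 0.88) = -1.2876*q^5 + 3.2748*q^4 - 4.5536*q^3 - 7.2588*q^2 - 3.4552*q - 0.9504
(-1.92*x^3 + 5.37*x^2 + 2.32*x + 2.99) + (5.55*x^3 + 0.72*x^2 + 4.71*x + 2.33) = 3.63*x^3 + 6.09*x^2 + 7.03*x + 5.32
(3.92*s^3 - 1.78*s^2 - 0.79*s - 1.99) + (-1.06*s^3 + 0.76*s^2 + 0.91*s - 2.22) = 2.86*s^3 - 1.02*s^2 + 0.12*s - 4.21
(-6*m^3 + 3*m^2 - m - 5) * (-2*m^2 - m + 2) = 12*m^5 - 13*m^3 + 17*m^2 + 3*m - 10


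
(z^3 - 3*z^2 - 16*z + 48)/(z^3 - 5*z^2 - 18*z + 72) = (z - 4)/(z - 6)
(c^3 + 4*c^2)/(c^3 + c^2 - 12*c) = c/(c - 3)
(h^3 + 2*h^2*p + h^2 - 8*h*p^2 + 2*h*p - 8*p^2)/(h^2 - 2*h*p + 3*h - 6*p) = (h^2 + 4*h*p + h + 4*p)/(h + 3)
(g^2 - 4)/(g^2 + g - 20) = (g^2 - 4)/(g^2 + g - 20)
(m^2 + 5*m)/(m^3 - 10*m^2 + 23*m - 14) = m*(m + 5)/(m^3 - 10*m^2 + 23*m - 14)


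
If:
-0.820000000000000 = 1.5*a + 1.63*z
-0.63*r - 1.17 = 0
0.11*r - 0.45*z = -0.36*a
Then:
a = -0.03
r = -1.86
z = -0.48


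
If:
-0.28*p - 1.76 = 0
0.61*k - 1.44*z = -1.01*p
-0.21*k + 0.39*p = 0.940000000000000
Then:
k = -16.15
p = -6.29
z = -11.25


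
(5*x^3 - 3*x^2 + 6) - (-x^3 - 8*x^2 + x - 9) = 6*x^3 + 5*x^2 - x + 15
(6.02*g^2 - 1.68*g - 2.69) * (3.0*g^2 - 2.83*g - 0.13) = 18.06*g^4 - 22.0766*g^3 - 4.0982*g^2 + 7.8311*g + 0.3497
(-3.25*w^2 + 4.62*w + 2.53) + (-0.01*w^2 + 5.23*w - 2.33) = -3.26*w^2 + 9.85*w + 0.2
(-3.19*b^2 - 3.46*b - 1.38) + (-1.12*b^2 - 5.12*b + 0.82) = -4.31*b^2 - 8.58*b - 0.56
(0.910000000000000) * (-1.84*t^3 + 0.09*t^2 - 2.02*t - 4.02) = -1.6744*t^3 + 0.0819*t^2 - 1.8382*t - 3.6582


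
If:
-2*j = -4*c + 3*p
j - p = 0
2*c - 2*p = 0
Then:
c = 0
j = 0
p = 0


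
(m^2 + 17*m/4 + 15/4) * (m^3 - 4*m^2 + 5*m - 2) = m^5 + m^4/4 - 33*m^3/4 + 17*m^2/4 + 41*m/4 - 15/2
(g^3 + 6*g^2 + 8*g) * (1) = g^3 + 6*g^2 + 8*g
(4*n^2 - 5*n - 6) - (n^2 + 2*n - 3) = 3*n^2 - 7*n - 3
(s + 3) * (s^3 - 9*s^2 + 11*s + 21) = s^4 - 6*s^3 - 16*s^2 + 54*s + 63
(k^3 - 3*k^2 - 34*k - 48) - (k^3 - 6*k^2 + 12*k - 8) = 3*k^2 - 46*k - 40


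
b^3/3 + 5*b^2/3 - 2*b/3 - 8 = (b/3 + 1)*(b - 2)*(b + 4)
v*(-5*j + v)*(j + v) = -5*j^2*v - 4*j*v^2 + v^3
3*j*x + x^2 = x*(3*j + x)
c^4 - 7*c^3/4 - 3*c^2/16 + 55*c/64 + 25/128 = (c - 5/4)^2*(c + 1/4)*(c + 1/2)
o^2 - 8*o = o*(o - 8)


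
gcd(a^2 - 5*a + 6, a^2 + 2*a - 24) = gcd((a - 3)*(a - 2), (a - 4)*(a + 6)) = 1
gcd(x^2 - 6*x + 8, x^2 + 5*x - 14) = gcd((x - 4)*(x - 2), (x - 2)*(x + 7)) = x - 2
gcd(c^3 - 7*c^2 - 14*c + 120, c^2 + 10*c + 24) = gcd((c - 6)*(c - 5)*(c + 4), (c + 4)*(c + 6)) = c + 4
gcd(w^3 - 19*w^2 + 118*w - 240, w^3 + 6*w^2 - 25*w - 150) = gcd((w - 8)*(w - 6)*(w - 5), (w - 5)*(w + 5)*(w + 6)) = w - 5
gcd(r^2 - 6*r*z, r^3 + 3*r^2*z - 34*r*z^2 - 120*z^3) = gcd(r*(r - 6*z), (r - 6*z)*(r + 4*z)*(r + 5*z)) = -r + 6*z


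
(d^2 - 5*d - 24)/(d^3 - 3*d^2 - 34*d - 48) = 1/(d + 2)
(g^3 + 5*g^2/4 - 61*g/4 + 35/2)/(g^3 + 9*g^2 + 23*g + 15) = (4*g^2 - 15*g + 14)/(4*(g^2 + 4*g + 3))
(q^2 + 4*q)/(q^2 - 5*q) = (q + 4)/(q - 5)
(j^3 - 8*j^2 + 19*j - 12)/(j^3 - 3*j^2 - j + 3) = (j - 4)/(j + 1)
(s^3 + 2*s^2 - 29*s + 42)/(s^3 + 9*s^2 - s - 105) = (s - 2)/(s + 5)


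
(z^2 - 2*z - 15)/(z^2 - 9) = (z - 5)/(z - 3)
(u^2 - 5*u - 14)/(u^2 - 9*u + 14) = (u + 2)/(u - 2)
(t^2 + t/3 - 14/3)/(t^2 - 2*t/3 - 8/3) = (3*t + 7)/(3*t + 4)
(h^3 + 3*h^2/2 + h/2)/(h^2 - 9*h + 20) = h*(2*h^2 + 3*h + 1)/(2*(h^2 - 9*h + 20))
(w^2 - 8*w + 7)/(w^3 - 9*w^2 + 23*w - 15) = (w - 7)/(w^2 - 8*w + 15)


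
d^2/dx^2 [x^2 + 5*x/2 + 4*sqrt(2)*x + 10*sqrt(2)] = 2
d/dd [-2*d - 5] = -2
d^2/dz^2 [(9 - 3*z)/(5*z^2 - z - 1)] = 6*((z - 3)*(10*z - 1)^2 + (15*z - 16)*(-5*z^2 + z + 1))/(-5*z^2 + z + 1)^3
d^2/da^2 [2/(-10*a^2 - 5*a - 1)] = 20*(20*a^2 + 10*a - 5*(4*a + 1)^2 + 2)/(10*a^2 + 5*a + 1)^3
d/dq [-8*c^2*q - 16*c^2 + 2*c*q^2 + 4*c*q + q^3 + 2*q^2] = -8*c^2 + 4*c*q + 4*c + 3*q^2 + 4*q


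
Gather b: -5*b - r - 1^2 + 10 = -5*b - r + 9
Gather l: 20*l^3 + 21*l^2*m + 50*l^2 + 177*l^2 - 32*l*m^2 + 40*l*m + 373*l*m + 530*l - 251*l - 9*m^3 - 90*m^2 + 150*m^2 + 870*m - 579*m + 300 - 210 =20*l^3 + l^2*(21*m + 227) + l*(-32*m^2 + 413*m + 279) - 9*m^3 + 60*m^2 + 291*m + 90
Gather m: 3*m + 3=3*m + 3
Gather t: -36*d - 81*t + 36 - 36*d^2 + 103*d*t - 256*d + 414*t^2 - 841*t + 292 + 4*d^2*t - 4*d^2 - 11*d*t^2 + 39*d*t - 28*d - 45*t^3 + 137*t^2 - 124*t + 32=-40*d^2 - 320*d - 45*t^3 + t^2*(551 - 11*d) + t*(4*d^2 + 142*d - 1046) + 360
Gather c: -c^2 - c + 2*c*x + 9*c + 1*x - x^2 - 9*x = -c^2 + c*(2*x + 8) - x^2 - 8*x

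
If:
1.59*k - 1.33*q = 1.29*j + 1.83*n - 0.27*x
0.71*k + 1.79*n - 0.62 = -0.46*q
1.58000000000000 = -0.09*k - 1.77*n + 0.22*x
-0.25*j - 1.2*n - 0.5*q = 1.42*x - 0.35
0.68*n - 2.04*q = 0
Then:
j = 6.61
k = 3.81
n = -1.07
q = -0.36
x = 0.12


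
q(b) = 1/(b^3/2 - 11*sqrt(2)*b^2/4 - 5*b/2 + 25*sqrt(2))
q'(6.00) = -0.04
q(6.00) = -0.09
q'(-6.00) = 0.00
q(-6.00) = -0.00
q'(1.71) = 0.02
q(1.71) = 0.05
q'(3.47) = 20.69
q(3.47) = 1.35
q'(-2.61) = -0.66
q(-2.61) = 0.15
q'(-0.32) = 0.00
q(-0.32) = 0.03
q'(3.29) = 1.47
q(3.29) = 0.35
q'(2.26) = 0.05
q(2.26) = 0.06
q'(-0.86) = 0.00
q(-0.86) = 0.03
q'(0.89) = 0.01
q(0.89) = 0.03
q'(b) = (-3*b^2/2 + 11*sqrt(2)*b/2 + 5/2)/(b^3/2 - 11*sqrt(2)*b^2/4 - 5*b/2 + 25*sqrt(2))^2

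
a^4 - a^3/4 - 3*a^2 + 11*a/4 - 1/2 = (a - 1)^2*(a - 1/4)*(a + 2)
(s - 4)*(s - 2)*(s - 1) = s^3 - 7*s^2 + 14*s - 8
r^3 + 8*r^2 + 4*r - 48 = (r - 2)*(r + 4)*(r + 6)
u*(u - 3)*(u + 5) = u^3 + 2*u^2 - 15*u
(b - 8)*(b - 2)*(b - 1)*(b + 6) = b^4 - 5*b^3 - 40*b^2 + 140*b - 96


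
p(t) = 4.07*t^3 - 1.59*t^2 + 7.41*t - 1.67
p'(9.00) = 967.80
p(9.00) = 2903.26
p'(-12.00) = 1803.81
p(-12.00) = -7352.51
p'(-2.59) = 97.55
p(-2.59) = -102.24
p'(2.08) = 53.62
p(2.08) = 43.49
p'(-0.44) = 11.17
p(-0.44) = -5.58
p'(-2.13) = 69.58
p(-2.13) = -64.00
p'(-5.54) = 399.77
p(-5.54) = -783.55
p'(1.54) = 31.47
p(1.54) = 20.84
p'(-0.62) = 14.08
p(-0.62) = -7.85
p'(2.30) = 64.69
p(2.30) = 56.48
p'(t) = 12.21*t^2 - 3.18*t + 7.41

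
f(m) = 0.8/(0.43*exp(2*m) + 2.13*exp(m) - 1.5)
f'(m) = 0.8*(-0.86*exp(2*m) - 2.13*exp(m))/(0.43*exp(2*m) + 2.13*exp(m) - 1.5)^2 = (-0.688*exp(m) - 1.704)*exp(m)/(0.43*exp(2*m) + 2.13*exp(m) - 1.5)^2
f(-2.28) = -0.63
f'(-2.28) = -0.11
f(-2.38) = -0.62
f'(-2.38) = -0.10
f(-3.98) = -0.55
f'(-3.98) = -0.02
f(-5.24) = -0.54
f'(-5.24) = -0.00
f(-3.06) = -0.57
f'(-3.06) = -0.04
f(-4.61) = -0.54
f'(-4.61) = -0.01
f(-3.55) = -0.56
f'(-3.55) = -0.02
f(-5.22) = -0.54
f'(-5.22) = -0.00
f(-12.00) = -0.53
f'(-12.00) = 0.00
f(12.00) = 0.00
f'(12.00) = 0.00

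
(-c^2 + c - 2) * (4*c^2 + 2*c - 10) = -4*c^4 + 2*c^3 + 4*c^2 - 14*c + 20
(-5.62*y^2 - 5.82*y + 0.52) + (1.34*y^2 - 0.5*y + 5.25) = -4.28*y^2 - 6.32*y + 5.77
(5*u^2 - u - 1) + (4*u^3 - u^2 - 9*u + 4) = 4*u^3 + 4*u^2 - 10*u + 3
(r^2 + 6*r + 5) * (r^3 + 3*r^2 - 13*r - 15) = r^5 + 9*r^4 + 10*r^3 - 78*r^2 - 155*r - 75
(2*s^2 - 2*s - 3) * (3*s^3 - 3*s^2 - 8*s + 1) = 6*s^5 - 12*s^4 - 19*s^3 + 27*s^2 + 22*s - 3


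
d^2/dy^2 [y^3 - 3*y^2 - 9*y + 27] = 6*y - 6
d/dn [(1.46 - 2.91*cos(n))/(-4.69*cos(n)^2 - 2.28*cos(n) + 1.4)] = (13.6479*cos(n)^2 - 13.6948*cos(n) + 0.7452)*sin(n)/(21.9961*cos(n)^4 + 21.3864*cos(n)^3 - 7.9336*cos(n)^2 - 6.384*cos(n) + 1.96)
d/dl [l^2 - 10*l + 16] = 2*l - 10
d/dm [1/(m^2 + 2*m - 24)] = 2*(-m - 1)/(m^2 + 2*m - 24)^2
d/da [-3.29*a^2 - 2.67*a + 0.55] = -6.58*a - 2.67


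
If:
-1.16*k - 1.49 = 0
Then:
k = -1.28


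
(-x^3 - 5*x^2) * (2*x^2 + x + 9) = -2*x^5 - 11*x^4 - 14*x^3 - 45*x^2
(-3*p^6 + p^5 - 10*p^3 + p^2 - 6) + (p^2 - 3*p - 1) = -3*p^6 + p^5 - 10*p^3 + 2*p^2 - 3*p - 7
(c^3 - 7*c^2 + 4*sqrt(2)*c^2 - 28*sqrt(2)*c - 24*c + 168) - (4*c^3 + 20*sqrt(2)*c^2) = -3*c^3 - 16*sqrt(2)*c^2 - 7*c^2 - 28*sqrt(2)*c - 24*c + 168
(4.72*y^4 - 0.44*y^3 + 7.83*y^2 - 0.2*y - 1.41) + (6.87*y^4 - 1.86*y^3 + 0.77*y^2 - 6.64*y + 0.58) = 11.59*y^4 - 2.3*y^3 + 8.6*y^2 - 6.84*y - 0.83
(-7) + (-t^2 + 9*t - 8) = -t^2 + 9*t - 15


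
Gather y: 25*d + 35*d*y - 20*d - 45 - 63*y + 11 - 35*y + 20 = 5*d + y*(35*d - 98) - 14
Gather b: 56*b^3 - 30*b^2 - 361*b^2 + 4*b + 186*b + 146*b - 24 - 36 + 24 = 56*b^3 - 391*b^2 + 336*b - 36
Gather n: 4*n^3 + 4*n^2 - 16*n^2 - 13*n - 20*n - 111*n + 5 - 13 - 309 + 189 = 4*n^3 - 12*n^2 - 144*n - 128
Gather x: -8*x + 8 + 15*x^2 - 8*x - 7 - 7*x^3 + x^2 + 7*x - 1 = -7*x^3 + 16*x^2 - 9*x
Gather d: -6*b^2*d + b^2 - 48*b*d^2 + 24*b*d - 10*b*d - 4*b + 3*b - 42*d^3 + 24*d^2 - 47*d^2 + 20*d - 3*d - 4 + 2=b^2 - b - 42*d^3 + d^2*(-48*b - 23) + d*(-6*b^2 + 14*b + 17) - 2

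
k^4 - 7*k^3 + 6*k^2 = k^2*(k - 6)*(k - 1)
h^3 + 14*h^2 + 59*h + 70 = (h + 2)*(h + 5)*(h + 7)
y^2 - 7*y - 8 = (y - 8)*(y + 1)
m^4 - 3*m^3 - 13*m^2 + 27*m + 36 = (m - 4)*(m - 3)*(m + 1)*(m + 3)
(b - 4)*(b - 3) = b^2 - 7*b + 12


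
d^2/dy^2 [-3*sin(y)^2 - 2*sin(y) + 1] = 2*sin(y) - 6*cos(2*y)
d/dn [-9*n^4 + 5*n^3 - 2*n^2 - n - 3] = -36*n^3 + 15*n^2 - 4*n - 1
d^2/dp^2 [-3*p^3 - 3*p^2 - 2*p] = -18*p - 6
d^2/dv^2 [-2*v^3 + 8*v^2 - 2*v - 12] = 16 - 12*v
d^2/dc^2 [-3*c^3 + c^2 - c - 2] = 2 - 18*c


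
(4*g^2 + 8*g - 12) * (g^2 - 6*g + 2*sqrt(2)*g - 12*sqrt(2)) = 4*g^4 - 16*g^3 + 8*sqrt(2)*g^3 - 60*g^2 - 32*sqrt(2)*g^2 - 120*sqrt(2)*g + 72*g + 144*sqrt(2)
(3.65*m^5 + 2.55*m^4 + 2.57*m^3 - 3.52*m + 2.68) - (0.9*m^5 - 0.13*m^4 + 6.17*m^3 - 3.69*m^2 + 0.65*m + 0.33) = 2.75*m^5 + 2.68*m^4 - 3.6*m^3 + 3.69*m^2 - 4.17*m + 2.35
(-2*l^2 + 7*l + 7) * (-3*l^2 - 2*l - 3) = 6*l^4 - 17*l^3 - 29*l^2 - 35*l - 21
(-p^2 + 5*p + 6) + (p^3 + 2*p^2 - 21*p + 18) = p^3 + p^2 - 16*p + 24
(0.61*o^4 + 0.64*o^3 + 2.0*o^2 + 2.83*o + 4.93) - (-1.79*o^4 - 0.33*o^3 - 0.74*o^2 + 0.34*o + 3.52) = 2.4*o^4 + 0.97*o^3 + 2.74*o^2 + 2.49*o + 1.41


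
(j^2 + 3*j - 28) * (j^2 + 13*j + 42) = j^4 + 16*j^3 + 53*j^2 - 238*j - 1176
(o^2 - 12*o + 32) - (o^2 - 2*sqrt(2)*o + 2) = -12*o + 2*sqrt(2)*o + 30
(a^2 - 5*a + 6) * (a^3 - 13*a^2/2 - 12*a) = a^5 - 23*a^4/2 + 53*a^3/2 + 21*a^2 - 72*a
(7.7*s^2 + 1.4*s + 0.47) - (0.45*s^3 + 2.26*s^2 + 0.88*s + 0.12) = -0.45*s^3 + 5.44*s^2 + 0.52*s + 0.35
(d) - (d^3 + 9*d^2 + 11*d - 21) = -d^3 - 9*d^2 - 10*d + 21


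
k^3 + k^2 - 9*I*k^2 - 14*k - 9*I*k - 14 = (k + 1)*(k - 7*I)*(k - 2*I)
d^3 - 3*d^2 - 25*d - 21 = (d - 7)*(d + 1)*(d + 3)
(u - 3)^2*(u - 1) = u^3 - 7*u^2 + 15*u - 9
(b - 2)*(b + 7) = b^2 + 5*b - 14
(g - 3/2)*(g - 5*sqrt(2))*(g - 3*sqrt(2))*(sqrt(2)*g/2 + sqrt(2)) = sqrt(2)*g^4/2 - 8*g^3 + sqrt(2)*g^3/4 - 4*g^2 + 27*sqrt(2)*g^2/2 + 15*sqrt(2)*g/2 + 24*g - 45*sqrt(2)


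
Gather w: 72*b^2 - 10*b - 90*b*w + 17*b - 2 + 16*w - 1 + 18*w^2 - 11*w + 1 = 72*b^2 + 7*b + 18*w^2 + w*(5 - 90*b) - 2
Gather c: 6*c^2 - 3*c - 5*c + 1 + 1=6*c^2 - 8*c + 2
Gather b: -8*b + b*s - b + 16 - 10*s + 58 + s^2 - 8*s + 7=b*(s - 9) + s^2 - 18*s + 81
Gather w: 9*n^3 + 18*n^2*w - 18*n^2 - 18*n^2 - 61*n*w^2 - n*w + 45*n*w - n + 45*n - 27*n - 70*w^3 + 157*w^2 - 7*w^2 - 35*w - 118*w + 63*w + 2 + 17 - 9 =9*n^3 - 36*n^2 + 17*n - 70*w^3 + w^2*(150 - 61*n) + w*(18*n^2 + 44*n - 90) + 10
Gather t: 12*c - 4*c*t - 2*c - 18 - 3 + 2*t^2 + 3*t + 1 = 10*c + 2*t^2 + t*(3 - 4*c) - 20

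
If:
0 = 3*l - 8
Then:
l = 8/3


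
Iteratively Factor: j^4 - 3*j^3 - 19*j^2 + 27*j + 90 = (j + 2)*(j^3 - 5*j^2 - 9*j + 45) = (j + 2)*(j + 3)*(j^2 - 8*j + 15) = (j - 3)*(j + 2)*(j + 3)*(j - 5)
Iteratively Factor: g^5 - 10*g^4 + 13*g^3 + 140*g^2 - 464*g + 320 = (g - 5)*(g^4 - 5*g^3 - 12*g^2 + 80*g - 64) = (g - 5)*(g - 4)*(g^3 - g^2 - 16*g + 16) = (g - 5)*(g - 4)^2*(g^2 + 3*g - 4) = (g - 5)*(g - 4)^2*(g + 4)*(g - 1)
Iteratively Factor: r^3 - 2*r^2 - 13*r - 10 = (r + 2)*(r^2 - 4*r - 5) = (r + 1)*(r + 2)*(r - 5)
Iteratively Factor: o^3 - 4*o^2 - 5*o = (o - 5)*(o^2 + o) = (o - 5)*(o + 1)*(o)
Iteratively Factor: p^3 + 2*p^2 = (p)*(p^2 + 2*p) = p^2*(p + 2)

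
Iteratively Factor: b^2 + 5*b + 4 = (b + 4)*(b + 1)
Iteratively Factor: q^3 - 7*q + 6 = (q + 3)*(q^2 - 3*q + 2) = (q - 2)*(q + 3)*(q - 1)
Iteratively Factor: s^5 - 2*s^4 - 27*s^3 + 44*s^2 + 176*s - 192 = (s + 3)*(s^4 - 5*s^3 - 12*s^2 + 80*s - 64) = (s - 1)*(s + 3)*(s^3 - 4*s^2 - 16*s + 64) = (s - 4)*(s - 1)*(s + 3)*(s^2 - 16) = (s - 4)*(s - 1)*(s + 3)*(s + 4)*(s - 4)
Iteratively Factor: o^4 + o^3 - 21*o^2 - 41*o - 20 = (o + 1)*(o^3 - 21*o - 20) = (o + 1)^2*(o^2 - o - 20) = (o + 1)^2*(o + 4)*(o - 5)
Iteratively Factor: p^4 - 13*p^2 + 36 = (p + 2)*(p^3 - 2*p^2 - 9*p + 18) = (p - 2)*(p + 2)*(p^2 - 9) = (p - 2)*(p + 2)*(p + 3)*(p - 3)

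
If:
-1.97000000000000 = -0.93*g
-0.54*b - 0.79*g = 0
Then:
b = -3.10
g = 2.12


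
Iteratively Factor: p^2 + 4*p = (p)*(p + 4)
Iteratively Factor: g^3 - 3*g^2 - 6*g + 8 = (g + 2)*(g^2 - 5*g + 4) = (g - 4)*(g + 2)*(g - 1)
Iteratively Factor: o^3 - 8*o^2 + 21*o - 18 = (o - 3)*(o^2 - 5*o + 6) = (o - 3)^2*(o - 2)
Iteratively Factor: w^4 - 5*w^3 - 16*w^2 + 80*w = (w + 4)*(w^3 - 9*w^2 + 20*w) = w*(w + 4)*(w^2 - 9*w + 20) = w*(w - 4)*(w + 4)*(w - 5)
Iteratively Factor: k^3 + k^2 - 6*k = (k - 2)*(k^2 + 3*k) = k*(k - 2)*(k + 3)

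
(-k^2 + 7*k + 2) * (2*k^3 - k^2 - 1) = -2*k^5 + 15*k^4 - 3*k^3 - k^2 - 7*k - 2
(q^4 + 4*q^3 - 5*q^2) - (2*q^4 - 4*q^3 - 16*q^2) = -q^4 + 8*q^3 + 11*q^2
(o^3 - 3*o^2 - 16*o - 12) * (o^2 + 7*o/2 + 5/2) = o^5 + o^4/2 - 24*o^3 - 151*o^2/2 - 82*o - 30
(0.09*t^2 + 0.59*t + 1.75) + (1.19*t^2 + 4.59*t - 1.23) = 1.28*t^2 + 5.18*t + 0.52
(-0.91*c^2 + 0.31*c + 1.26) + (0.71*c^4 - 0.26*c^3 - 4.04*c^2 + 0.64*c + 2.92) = 0.71*c^4 - 0.26*c^3 - 4.95*c^2 + 0.95*c + 4.18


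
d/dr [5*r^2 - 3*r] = 10*r - 3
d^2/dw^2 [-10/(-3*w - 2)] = 180/(3*w + 2)^3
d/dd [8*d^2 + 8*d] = 16*d + 8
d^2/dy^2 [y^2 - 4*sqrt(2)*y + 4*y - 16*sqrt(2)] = 2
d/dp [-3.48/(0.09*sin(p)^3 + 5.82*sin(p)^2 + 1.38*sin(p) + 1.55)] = (0.9396*sin(p)^2 + 40.5072*sin(p) + 4.8024)*cos(p)/(0.09*sin(p)^3 + 5.82*sin(p)^2 + 1.38*sin(p) + 1.55)^2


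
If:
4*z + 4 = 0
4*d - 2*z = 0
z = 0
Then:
No Solution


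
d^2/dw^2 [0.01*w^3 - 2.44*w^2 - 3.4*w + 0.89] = 0.06*w - 4.88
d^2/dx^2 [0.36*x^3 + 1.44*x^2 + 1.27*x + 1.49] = 2.16*x + 2.88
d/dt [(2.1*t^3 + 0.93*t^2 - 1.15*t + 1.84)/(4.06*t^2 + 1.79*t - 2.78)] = (8.526*t^4 + 7.518*t^3 - 11.1803*t^2 - 20.1116*t - 0.0966000000000005)/(16.4836*t^4 + 14.5348*t^3 - 19.3695*t^2 - 9.9524*t + 7.7284)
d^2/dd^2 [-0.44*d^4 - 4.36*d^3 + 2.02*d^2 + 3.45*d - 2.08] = -5.28*d^2 - 26.16*d + 4.04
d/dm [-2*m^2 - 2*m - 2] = -4*m - 2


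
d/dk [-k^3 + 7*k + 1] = 7 - 3*k^2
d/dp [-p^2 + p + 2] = 1 - 2*p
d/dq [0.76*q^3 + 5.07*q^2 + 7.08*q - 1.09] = 2.28*q^2 + 10.14*q + 7.08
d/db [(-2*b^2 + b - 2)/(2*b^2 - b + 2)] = 0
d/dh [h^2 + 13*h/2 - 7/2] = 2*h + 13/2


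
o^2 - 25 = (o - 5)*(o + 5)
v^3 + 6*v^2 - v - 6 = (v - 1)*(v + 1)*(v + 6)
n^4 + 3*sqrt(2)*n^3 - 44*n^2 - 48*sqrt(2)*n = n*(n - 4*sqrt(2))*(n + sqrt(2))*(n + 6*sqrt(2))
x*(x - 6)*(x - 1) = x^3 - 7*x^2 + 6*x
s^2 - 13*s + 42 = (s - 7)*(s - 6)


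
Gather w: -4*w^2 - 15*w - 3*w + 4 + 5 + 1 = -4*w^2 - 18*w + 10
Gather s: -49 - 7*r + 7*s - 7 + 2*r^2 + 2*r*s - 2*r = 2*r^2 - 9*r + s*(2*r + 7) - 56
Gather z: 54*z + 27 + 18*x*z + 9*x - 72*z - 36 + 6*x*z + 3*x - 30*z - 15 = 12*x + z*(24*x - 48) - 24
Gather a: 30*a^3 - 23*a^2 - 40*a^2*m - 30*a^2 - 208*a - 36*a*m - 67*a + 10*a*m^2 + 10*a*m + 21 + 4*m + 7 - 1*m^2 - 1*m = 30*a^3 + a^2*(-40*m - 53) + a*(10*m^2 - 26*m - 275) - m^2 + 3*m + 28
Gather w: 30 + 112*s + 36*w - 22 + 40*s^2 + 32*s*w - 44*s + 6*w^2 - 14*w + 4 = 40*s^2 + 68*s + 6*w^2 + w*(32*s + 22) + 12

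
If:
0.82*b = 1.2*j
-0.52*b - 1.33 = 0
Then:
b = -2.56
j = -1.75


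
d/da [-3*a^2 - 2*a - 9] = -6*a - 2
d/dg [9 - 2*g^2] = -4*g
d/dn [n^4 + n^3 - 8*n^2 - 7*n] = 4*n^3 + 3*n^2 - 16*n - 7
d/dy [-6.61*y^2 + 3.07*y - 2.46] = 3.07 - 13.22*y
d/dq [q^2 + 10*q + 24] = 2*q + 10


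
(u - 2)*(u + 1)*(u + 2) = u^3 + u^2 - 4*u - 4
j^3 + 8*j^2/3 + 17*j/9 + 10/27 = (j + 1/3)*(j + 2/3)*(j + 5/3)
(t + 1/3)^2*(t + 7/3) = t^3 + 3*t^2 + 5*t/3 + 7/27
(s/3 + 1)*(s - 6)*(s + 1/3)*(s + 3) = s^4/3 + s^3/9 - 9*s^2 - 21*s - 6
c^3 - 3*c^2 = c^2*(c - 3)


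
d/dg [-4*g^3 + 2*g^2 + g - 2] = -12*g^2 + 4*g + 1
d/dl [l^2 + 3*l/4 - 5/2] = 2*l + 3/4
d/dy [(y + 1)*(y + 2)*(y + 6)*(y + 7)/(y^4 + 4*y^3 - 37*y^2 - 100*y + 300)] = 12*(-y^4 - 8*y^3 - 8*y^2 + 88*y + 125)/(y^6 - 4*y^5 - 46*y^4 + 200*y^3 + 425*y^2 - 2500*y + 2500)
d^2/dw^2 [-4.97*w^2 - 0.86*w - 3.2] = -9.94000000000000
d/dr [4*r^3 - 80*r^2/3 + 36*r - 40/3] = 12*r^2 - 160*r/3 + 36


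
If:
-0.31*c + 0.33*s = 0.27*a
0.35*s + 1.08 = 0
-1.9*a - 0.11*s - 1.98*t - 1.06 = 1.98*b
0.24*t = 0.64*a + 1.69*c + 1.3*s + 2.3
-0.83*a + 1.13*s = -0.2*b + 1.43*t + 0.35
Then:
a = -9.81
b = 5.30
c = 5.26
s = -3.09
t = 3.75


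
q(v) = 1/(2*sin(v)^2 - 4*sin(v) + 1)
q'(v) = (-4*sin(v)*cos(v) + 4*cos(v))/(2*sin(v)^2 - 4*sin(v) + 1)^2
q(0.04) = 1.19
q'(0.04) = 5.40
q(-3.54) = -3.99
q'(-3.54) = -35.88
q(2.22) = -1.09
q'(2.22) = -0.58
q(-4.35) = -1.01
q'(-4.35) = -0.09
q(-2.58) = 0.27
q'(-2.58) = -0.38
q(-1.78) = 0.15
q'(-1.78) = -0.04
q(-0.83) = 0.20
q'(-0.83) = 0.18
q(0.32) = -16.57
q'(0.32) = 714.29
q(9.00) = -3.24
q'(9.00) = -22.47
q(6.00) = 0.44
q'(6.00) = 0.95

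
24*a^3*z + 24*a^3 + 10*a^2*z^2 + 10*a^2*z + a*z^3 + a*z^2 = (4*a + z)*(6*a + z)*(a*z + a)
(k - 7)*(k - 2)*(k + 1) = k^3 - 8*k^2 + 5*k + 14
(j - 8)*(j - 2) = j^2 - 10*j + 16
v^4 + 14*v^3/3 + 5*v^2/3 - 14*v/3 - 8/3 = (v - 1)*(v + 2/3)*(v + 1)*(v + 4)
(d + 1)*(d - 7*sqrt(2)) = d^2 - 7*sqrt(2)*d + d - 7*sqrt(2)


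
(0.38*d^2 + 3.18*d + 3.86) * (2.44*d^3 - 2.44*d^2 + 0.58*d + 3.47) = 0.9272*d^5 + 6.832*d^4 + 1.8796*d^3 - 6.2554*d^2 + 13.2734*d + 13.3942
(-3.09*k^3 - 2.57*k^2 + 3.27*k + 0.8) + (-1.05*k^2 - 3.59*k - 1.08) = -3.09*k^3 - 3.62*k^2 - 0.32*k - 0.28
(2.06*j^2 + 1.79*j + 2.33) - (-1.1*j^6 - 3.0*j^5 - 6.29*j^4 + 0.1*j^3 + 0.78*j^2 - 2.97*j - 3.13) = 1.1*j^6 + 3.0*j^5 + 6.29*j^4 - 0.1*j^3 + 1.28*j^2 + 4.76*j + 5.46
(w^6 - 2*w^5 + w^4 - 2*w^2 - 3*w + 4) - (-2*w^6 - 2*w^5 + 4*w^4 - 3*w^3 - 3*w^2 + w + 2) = 3*w^6 - 3*w^4 + 3*w^3 + w^2 - 4*w + 2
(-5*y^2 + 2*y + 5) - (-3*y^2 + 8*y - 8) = -2*y^2 - 6*y + 13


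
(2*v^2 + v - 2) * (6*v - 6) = 12*v^3 - 6*v^2 - 18*v + 12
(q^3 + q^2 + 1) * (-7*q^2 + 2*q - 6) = -7*q^5 - 5*q^4 - 4*q^3 - 13*q^2 + 2*q - 6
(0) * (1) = 0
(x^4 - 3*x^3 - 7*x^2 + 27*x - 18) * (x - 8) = x^5 - 11*x^4 + 17*x^3 + 83*x^2 - 234*x + 144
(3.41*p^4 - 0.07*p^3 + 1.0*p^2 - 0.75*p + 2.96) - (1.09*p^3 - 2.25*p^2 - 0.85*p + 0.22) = 3.41*p^4 - 1.16*p^3 + 3.25*p^2 + 0.1*p + 2.74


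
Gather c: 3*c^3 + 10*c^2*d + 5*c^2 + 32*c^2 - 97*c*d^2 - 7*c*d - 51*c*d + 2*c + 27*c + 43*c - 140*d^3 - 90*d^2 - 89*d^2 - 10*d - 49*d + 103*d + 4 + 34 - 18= 3*c^3 + c^2*(10*d + 37) + c*(-97*d^2 - 58*d + 72) - 140*d^3 - 179*d^2 + 44*d + 20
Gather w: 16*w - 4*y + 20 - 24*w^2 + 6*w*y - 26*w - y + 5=-24*w^2 + w*(6*y - 10) - 5*y + 25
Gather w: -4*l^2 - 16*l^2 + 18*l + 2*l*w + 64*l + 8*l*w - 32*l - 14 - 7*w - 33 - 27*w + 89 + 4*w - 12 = -20*l^2 + 50*l + w*(10*l - 30) + 30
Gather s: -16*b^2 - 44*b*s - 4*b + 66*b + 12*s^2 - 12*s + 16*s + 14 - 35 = -16*b^2 + 62*b + 12*s^2 + s*(4 - 44*b) - 21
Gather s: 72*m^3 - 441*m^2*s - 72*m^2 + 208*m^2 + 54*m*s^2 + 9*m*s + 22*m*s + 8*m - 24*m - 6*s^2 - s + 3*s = 72*m^3 + 136*m^2 - 16*m + s^2*(54*m - 6) + s*(-441*m^2 + 31*m + 2)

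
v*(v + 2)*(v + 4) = v^3 + 6*v^2 + 8*v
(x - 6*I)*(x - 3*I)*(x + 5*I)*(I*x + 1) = I*x^4 + 5*x^3 + 23*I*x^2 + 117*x - 90*I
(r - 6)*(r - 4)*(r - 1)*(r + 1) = r^4 - 10*r^3 + 23*r^2 + 10*r - 24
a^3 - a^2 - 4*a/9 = a*(a - 4/3)*(a + 1/3)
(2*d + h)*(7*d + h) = 14*d^2 + 9*d*h + h^2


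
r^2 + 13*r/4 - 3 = (r - 3/4)*(r + 4)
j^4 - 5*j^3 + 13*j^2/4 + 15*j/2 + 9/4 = (j - 3)^2*(j + 1/2)^2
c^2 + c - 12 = (c - 3)*(c + 4)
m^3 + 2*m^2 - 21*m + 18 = (m - 3)*(m - 1)*(m + 6)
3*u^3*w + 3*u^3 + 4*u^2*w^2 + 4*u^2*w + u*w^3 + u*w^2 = (u + w)*(3*u + w)*(u*w + u)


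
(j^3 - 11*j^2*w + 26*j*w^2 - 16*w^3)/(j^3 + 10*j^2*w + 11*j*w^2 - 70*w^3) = (j^2 - 9*j*w + 8*w^2)/(j^2 + 12*j*w + 35*w^2)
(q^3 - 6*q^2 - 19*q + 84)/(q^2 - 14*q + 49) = (q^2 + q - 12)/(q - 7)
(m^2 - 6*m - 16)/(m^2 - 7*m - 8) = (m + 2)/(m + 1)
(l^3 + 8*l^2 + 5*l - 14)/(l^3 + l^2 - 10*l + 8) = (l^2 + 9*l + 14)/(l^2 + 2*l - 8)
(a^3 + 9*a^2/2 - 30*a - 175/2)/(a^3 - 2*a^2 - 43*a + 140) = (a + 5/2)/(a - 4)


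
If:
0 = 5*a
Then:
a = 0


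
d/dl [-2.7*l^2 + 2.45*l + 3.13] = 2.45 - 5.4*l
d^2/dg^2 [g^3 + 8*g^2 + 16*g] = 6*g + 16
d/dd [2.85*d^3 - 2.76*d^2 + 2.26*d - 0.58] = 8.55*d^2 - 5.52*d + 2.26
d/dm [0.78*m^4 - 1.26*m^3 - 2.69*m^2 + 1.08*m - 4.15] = 3.12*m^3 - 3.78*m^2 - 5.38*m + 1.08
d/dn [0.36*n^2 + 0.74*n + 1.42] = 0.72*n + 0.74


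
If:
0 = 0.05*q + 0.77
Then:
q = -15.40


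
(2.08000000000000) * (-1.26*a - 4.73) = -2.6208*a - 9.8384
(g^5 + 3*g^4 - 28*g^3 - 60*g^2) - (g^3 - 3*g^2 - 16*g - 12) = g^5 + 3*g^4 - 29*g^3 - 57*g^2 + 16*g + 12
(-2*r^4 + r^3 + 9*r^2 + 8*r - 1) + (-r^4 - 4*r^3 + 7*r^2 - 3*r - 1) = -3*r^4 - 3*r^3 + 16*r^2 + 5*r - 2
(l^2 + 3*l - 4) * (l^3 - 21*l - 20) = l^5 + 3*l^4 - 25*l^3 - 83*l^2 + 24*l + 80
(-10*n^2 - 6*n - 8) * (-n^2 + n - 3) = 10*n^4 - 4*n^3 + 32*n^2 + 10*n + 24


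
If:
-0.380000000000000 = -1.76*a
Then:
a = 0.22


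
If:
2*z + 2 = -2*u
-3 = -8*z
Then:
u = -11/8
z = 3/8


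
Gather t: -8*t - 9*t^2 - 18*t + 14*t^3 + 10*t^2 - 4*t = 14*t^3 + t^2 - 30*t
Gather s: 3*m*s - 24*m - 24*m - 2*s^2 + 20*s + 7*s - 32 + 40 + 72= -48*m - 2*s^2 + s*(3*m + 27) + 80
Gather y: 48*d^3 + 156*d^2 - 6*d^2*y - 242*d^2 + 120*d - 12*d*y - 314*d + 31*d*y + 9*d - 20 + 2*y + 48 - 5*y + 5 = 48*d^3 - 86*d^2 - 185*d + y*(-6*d^2 + 19*d - 3) + 33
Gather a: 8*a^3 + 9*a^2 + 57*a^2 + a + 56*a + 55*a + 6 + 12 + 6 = 8*a^3 + 66*a^2 + 112*a + 24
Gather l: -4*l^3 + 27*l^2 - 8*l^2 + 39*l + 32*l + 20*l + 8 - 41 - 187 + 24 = -4*l^3 + 19*l^2 + 91*l - 196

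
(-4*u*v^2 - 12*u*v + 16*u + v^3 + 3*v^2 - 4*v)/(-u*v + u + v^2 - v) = (4*u*v + 16*u - v^2 - 4*v)/(u - v)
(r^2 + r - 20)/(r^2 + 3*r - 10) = (r - 4)/(r - 2)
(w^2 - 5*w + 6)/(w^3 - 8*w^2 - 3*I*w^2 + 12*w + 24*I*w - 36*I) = (w - 3)/(w^2 - 3*w*(2 + I) + 18*I)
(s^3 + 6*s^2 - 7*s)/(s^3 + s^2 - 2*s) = (s + 7)/(s + 2)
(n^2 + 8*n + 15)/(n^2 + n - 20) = (n + 3)/(n - 4)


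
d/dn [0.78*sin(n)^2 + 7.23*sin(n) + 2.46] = (1.56*sin(n) + 7.23)*cos(n)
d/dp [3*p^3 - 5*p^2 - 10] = p*(9*p - 10)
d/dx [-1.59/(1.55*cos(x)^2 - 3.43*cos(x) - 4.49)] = (5.4537 - 4.929*cos(x))*sin(x)/(-1.55*cos(x)^2 + 3.43*cos(x) + 4.49)^2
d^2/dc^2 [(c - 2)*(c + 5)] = 2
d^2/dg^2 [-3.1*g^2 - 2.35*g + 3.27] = -6.20000000000000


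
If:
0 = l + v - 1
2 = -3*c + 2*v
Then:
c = 2*v/3 - 2/3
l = 1 - v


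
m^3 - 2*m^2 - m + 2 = (m - 2)*(m - 1)*(m + 1)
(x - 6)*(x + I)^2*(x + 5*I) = x^4 - 6*x^3 + 7*I*x^3 - 11*x^2 - 42*I*x^2 + 66*x - 5*I*x + 30*I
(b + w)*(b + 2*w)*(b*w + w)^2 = b^4*w^2 + 3*b^3*w^3 + 2*b^3*w^2 + 2*b^2*w^4 + 6*b^2*w^3 + b^2*w^2 + 4*b*w^4 + 3*b*w^3 + 2*w^4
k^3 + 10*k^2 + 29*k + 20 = (k + 1)*(k + 4)*(k + 5)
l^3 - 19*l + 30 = (l - 3)*(l - 2)*(l + 5)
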